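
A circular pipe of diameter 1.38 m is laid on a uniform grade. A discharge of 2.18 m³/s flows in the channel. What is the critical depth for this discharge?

At critical depth, Q² T / (g A³) = 1, i.e. A³/T = Q²/g = 2.18²/9.81 = 0.4844.
Try y = 0.843 m: A³/T = 0.6519 — over.
Try y = 0.78 m: A³/T = 0.4841 — ≈ 0.4844.

y_c = 0.78 m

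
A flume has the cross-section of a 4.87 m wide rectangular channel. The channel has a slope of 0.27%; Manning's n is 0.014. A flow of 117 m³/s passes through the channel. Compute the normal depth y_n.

Manning's equation rearranged: A R^(2/3) = nQ / (1·√S) = 0.014 × 117 / (√0.0027) = 31.52.
At y = 3.75 m: A R^(2/3) = 23.68 — too small.
At y = 5.6 m: A R^(2/3) = 38.8 — too large.
At y = 4.72 m: A R^(2/3) = 31.53 — matches.

y_n = 4.72 m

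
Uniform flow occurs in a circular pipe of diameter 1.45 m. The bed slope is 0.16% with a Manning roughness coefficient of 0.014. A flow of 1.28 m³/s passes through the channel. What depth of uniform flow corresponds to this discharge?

Manning's equation rearranged: A R^(2/3) = nQ / (1·√S) = 0.014 × 1.28 / (√0.0016) = 0.448.
Trying y = 0.642 m: A R^(2/3) = 0.3398 — too small.
Trying y = 0.892 m: A R^(2/3) = 0.5858 — too large.
Trying y = 0.754 m: A R^(2/3) = 0.4484 — close enough.

y_n = 0.754 m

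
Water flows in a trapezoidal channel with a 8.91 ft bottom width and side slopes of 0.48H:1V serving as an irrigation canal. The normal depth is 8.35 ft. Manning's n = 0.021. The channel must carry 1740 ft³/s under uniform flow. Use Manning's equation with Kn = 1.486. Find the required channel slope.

With bottom width b = 8.91 ft and side slope z = 0.48: A = (b + zy)y = (8.91 + 0.48×8.35)×8.35 = 107.9 ft²; P = b + 2y√(1+z²) = 8.91 + 2×8.35×1.109 = 27.43 ft.
Hydraulic radius R = A/P = 107.9/27.43 = 3.932 ft.
From Manning's equation, S = [nQ / (1.486 A R^(2/3))]² = [0.021 × 1740 / (1.486 × 107.9 × 3.932^(2/3))]² = 0.00837.

S = 0.00837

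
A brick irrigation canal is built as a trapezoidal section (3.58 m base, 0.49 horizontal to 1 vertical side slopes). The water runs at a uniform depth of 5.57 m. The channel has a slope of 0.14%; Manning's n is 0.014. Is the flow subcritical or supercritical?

With bottom width b = 3.58 m and side slope z = 0.49: A = (b + zy)y = (3.58 + 0.49×5.57)×5.57 = 35.14 m²; P = b + 2y√(1+z²) = 3.58 + 2×5.57×1.114 = 15.99 m.
Hydraulic radius R = A/P = 35.14/15.99 = 2.198 m.
V = (1/n) R^(2/3) √S = (1/0.014) × 2.198^(2/3) × √0.0014 = 4.519 m/s. Hydraulic depth D_h = A/T = 35.14/9.039 = 3.888 m.
Froude number Fr = V/√(g·D_h) = 4.519/√(9.81×3.888) = 0.732, which is less than 1, so the flow is subcritical.

subcritical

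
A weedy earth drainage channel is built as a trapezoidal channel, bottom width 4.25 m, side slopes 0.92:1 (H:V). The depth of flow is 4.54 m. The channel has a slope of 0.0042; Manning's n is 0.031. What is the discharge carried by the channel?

Q = 140 m³/s

With bottom width b = 4.25 m and side slope z = 0.92: A = (b + zy)y = (4.25 + 0.92×4.54)×4.54 = 38.26 m²; P = b + 2y√(1+z²) = 4.25 + 2×4.54×1.359 = 16.59 m.
Hydraulic radius R = A/P = 38.26/16.59 = 2.306 m.
Manning's equation: Q = (1/n) A R^(2/3) S^(1/2) = (1/0.031) × 38.26 × 2.306^(2/3) × 0.0042^(1/2) = 140 m³/s.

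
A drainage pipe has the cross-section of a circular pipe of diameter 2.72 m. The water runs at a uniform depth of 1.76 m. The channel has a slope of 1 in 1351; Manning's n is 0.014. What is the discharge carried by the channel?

For a circular section of diameter D = 2.72 m at depth y = 1.76 m, the central angle is θ = 2 arccos(1 − 2y/D) = 3.739 rad. Then A = (D²/8)(θ − sin θ) = 3.977 m² and P = Dθ/2 = 5.085 m.
Hydraulic radius R = A/P = 3.977/5.085 = 0.7823 m.
Manning's equation: Q = (1/n) A R^(2/3) S^(1/2) = (1/0.014) × 3.977 × 0.7823^(2/3) × 0.0007402^(1/2) = 6.56 m³/s.

Q = 6.56 m³/s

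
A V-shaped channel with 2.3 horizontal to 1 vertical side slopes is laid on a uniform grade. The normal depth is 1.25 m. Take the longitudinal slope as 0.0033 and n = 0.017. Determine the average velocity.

For a triangular section with side slope z = 2.3: A = zy² = 2.3×1.25² = 3.594 m²; P = 2y√(1+z²) = 2×1.25×2.508 = 6.27 m.
Hydraulic radius R = A/P = 3.594/6.27 = 0.5732 m.
From Manning's equation, V = (1/n) R^(2/3) S^(1/2) = (1/0.017) × 0.5732^(2/3) × 0.0033^(1/2) = 2.33 m/s.

V = 2.33 m/s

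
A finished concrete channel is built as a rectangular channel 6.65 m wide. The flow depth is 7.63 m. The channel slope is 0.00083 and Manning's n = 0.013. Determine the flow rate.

Q = 197 m³/s

Flow area A = b·y = 6.65 × 7.63 = 50.74 m². Wetted perimeter P = b + 2y = 6.65 + 2×7.63 = 21.91 m.
Hydraulic radius R = A/P = 50.74/21.91 = 2.316 m.
Manning's equation: Q = (1/n) A R^(2/3) S^(1/2) = (1/0.013) × 50.74 × 2.316^(2/3) × 0.00083^(1/2) = 197 m³/s.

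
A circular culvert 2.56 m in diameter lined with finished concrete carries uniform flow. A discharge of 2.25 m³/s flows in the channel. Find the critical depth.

y_c = 0.659 m

At critical depth, Q² T / (g A³) = 1, i.e. A³/T = Q²/g = 2.25²/9.81 = 0.5161.
Try y = 0.521 m: A³/T = 0.2058 — low.
Try y = 0.804 m: A³/T = 1.115 — high.
Try y = 0.659 m: A³/T = 0.5151 — matches.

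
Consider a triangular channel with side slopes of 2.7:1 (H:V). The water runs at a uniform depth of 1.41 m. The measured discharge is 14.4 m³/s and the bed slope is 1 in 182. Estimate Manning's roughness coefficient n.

For a triangular section with side slope z = 2.7: A = zy² = 2.7×1.41² = 5.368 m²; P = 2y√(1+z²) = 2×1.41×2.879 = 8.119 m.
Hydraulic radius R = A/P = 5.368/8.119 = 0.6611 m.
Rearranging Manning's equation: n = (1/Q) A R^(2/3) S^(1/2) = (1/14.4) × 5.368 × 0.6611^(2/3) × √0.005495 = 0.021.

n = 0.021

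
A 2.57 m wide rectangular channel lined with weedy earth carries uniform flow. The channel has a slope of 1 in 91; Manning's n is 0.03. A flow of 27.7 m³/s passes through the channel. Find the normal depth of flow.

Manning's equation rearranged: A R^(2/3) = nQ / (1·√S) = 0.03 × 27.7 / (√0.01099) = 7.927.
Trying y = 2.59 m: A R^(2/3) = 6.014 — short.
Trying y = 4.14 m: A R^(2/3) = 10.5 — over.
Trying y = 3.26 m: A R^(2/3) = 7.935 — ≈ 7.927.

y_n = 3.26 m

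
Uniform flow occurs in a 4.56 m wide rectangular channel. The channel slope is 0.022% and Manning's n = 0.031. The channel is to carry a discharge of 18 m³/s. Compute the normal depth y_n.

y_n = 5.92 m

Manning's equation rearranged: A R^(2/3) = nQ / (1·√S) = 0.031 × 18 / (√0.00022) = 37.62.
Trying y = 4.58 m: A R^(2/3) = 27.64 — too small.
Trying y = 7.57 m: A R^(2/3) = 50.17 — too large.
Trying y = 5.92 m: A R^(2/3) = 37.63 — close enough.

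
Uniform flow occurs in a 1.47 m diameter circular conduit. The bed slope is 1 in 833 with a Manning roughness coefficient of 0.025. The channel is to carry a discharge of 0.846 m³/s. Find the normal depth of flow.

y_n = 0.907 m

Manning's equation rearranged: A R^(2/3) = nQ / (1·√S) = 0.025 × 0.846 / (√0.0012) = 0.6104.
Try y = 0.997 m: A R^(2/3) = 0.6989 — over.
Try y = 0.774 m: A R^(2/3) = 0.4748 — short.
Try y = 0.907 m: A R^(2/3) = 0.6103 — matches.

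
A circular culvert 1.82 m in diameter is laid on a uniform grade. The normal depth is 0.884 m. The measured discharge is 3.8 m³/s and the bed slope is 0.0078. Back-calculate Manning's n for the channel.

For a circular section of diameter D = 1.82 m at depth y = 0.884 m, the central angle is θ = 2 arccos(1 − 2y/D) = 3.084 rad. Then A = (D²/8)(θ − sin θ) = 1.253 m² and P = Dθ/2 = 2.807 m.
Hydraulic radius R = A/P = 1.253/2.807 = 0.4466 m.
Rearranging Manning's equation: n = (1/Q) A R^(2/3) S^(1/2) = (1/3.8) × 1.253 × 0.4466^(2/3) × √0.0078 = 0.017.

n = 0.017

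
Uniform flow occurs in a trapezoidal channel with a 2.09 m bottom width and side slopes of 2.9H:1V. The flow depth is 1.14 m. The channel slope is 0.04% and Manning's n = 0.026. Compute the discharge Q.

Q = 3.65 m³/s

With bottom width b = 2.09 m and side slope z = 2.9: A = (b + zy)y = (2.09 + 2.9×1.14)×1.14 = 6.151 m²; P = b + 2y√(1+z²) = 2.09 + 2×1.14×3.068 = 9.084 m.
Hydraulic radius R = A/P = 6.151/9.084 = 0.6772 m.
Manning's equation: Q = (1/n) A R^(2/3) S^(1/2) = (1/0.026) × 6.151 × 0.6772^(2/3) × 0.0004^(1/2) = 3.65 m³/s.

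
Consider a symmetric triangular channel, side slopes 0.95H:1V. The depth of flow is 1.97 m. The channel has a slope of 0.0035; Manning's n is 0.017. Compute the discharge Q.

For a triangular section with side slope z = 0.95: A = zy² = 0.95×1.97² = 3.687 m²; P = 2y√(1+z²) = 2×1.97×1.379 = 5.434 m.
Hydraulic radius R = A/P = 3.687/5.434 = 0.6784 m.
Manning's equation: Q = (1/n) A R^(2/3) S^(1/2) = (1/0.017) × 3.687 × 0.6784^(2/3) × 0.0035^(1/2) = 9.91 m³/s.

Q = 9.91 m³/s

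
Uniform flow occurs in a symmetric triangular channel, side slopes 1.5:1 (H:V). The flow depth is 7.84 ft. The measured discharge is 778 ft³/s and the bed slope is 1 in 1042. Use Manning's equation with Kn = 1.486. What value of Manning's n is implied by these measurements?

n = 0.012

For a triangular section with side slope z = 1.5: A = zy² = 1.5×7.84² = 92.2 ft²; P = 2y√(1+z²) = 2×7.84×1.803 = 28.27 ft.
Hydraulic radius R = A/P = 92.2/28.27 = 3.262 ft.
Rearranging Manning's equation: n = (1.486/Q) A R^(2/3) S^(1/2) = (1.486/778) × 92.2 × 3.262^(2/3) × √0.0009597 = 0.012.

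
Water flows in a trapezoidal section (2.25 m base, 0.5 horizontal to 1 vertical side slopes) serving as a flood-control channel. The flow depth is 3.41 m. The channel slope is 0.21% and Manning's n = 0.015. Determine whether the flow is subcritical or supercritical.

subcritical

With bottom width b = 2.25 m and side slope z = 0.5: A = (b + zy)y = (2.25 + 0.5×3.41)×3.41 = 13.49 m²; P = b + 2y√(1+z²) = 2.25 + 2×3.41×1.118 = 9.875 m.
Hydraulic radius R = A/P = 13.49/9.875 = 1.366 m.
V = (1/n) R^(2/3) √S = (1/0.015) × 1.366^(2/3) × √0.0021 = 3.761 m/s. Hydraulic depth D_h = A/T = 13.49/5.66 = 2.383 m.
Froude number Fr = V/√(g·D_h) = 3.761/√(9.81×2.383) = 0.778, which is less than 1, so the flow is subcritical.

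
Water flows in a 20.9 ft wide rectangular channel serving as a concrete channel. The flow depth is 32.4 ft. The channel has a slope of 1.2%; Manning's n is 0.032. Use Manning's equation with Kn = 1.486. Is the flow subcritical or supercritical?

Flow area A = b·y = 20.9 × 32.4 = 677.2 ft². Wetted perimeter P = b + 2y = 20.9 + 2×32.4 = 85.7 ft.
Hydraulic radius R = A/P = 677.2/85.7 = 7.902 ft.
V = (1.486/n) R^(2/3) √S = (1.486/0.032) × 7.902^(2/3) × √0.012 = 20.18 ft/s. Hydraulic depth D_h = A/T = 677.2/20.9 = 32.4 ft.
Froude number Fr = V/√(g·D_h) = 20.18/√(32.2×32.4) = 0.625, which is less than 1, so the flow is subcritical.

subcritical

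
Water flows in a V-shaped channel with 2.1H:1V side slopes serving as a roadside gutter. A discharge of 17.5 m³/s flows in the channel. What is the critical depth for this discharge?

y_c = 1.7 m

At critical depth, Q² T / (g A³) = 1, i.e. A³/T = Q²/g = 17.5²/9.81 = 31.22.
Trying y = 1.22 m: A³/T = 5.959 — too small.
Trying y = 2.04 m: A³/T = 77.9 — too large.
Trying y = 1.7 m: A³/T = 31.31 — close enough.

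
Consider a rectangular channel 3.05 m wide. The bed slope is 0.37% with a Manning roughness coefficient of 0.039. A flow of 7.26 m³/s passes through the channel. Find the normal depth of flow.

Manning's equation rearranged: A R^(2/3) = nQ / (1·√S) = 0.039 × 7.26 / (√0.0037) = 4.655.
Try y = 1.95 m: A R^(2/3) = 5.361 — high.
Try y = 1.45 m: A R^(2/3) = 3.629 — low.
Try y = 1.75 m: A R^(2/3) = 4.657 — matches.

y_n = 1.75 m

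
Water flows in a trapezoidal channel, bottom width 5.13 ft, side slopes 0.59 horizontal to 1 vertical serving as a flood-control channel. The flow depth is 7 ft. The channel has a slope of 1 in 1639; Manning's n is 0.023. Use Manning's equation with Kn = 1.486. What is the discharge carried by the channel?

With bottom width b = 5.13 ft and side slope z = 0.59: A = (b + zy)y = (5.13 + 0.59×7)×7 = 64.82 ft²; P = b + 2y√(1+z²) = 5.13 + 2×7×1.161 = 21.39 ft.
Hydraulic radius R = A/P = 64.82/21.39 = 3.031 ft.
Manning's equation: Q = (1.486/n) A R^(2/3) S^(1/2) = (1.486/0.023) × 64.82 × 3.031^(2/3) × 0.0006101^(1/2) = 217 ft³/s.

Q = 217 ft³/s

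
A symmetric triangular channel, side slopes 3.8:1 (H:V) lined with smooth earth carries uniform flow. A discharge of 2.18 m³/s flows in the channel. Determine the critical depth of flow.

y_c = 0.583 m

At critical depth, Q² T / (g A³) = 1, i.e. A³/T = Q²/g = 2.18²/9.81 = 0.4844.
Try y = 0.473 m: A³/T = 0.1709 — too small.
Try y = 0.583 m: A³/T = 0.4863 — matches.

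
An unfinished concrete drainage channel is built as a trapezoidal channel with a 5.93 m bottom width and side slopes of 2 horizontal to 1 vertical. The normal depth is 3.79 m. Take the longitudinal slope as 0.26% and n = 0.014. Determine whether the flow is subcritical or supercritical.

supercritical

With bottom width b = 5.93 m and side slope z = 2: A = (b + zy)y = (5.93 + 2×3.79)×3.79 = 51.2 m²; P = b + 2y√(1+z²) = 5.93 + 2×3.79×2.236 = 22.88 m.
Hydraulic radius R = A/P = 51.2/22.88 = 2.238 m.
V = (1/n) R^(2/3) √S = (1/0.014) × 2.238^(2/3) × √0.0026 = 6.231 m/s. Hydraulic depth D_h = A/T = 51.2/21.09 = 2.428 m.
Froude number Fr = V/√(g·D_h) = 6.231/√(9.81×2.428) = 1.28, which is greater than 1, so the flow is supercritical.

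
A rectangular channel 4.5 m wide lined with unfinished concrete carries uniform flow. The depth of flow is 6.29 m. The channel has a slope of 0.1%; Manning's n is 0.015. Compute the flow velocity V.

V = 2.95 m/s

Flow area A = b·y = 4.5 × 6.29 = 28.3 m². Wetted perimeter P = b + 2y = 4.5 + 2×6.29 = 17.08 m.
Hydraulic radius R = A/P = 28.3/17.08 = 1.657 m.
From Manning's equation, V = (1/n) R^(2/3) S^(1/2) = (1/0.015) × 1.657^(2/3) × 0.001^(1/2) = 2.95 m/s.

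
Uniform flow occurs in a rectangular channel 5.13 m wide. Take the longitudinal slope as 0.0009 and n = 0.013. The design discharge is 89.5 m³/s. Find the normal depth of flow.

Manning's equation rearranged: A R^(2/3) = nQ / (1·√S) = 0.013 × 89.5 / (√0.0009) = 38.78.
At y = 5.86 m: A R^(2/3) = 44.22 — too large.
At y = 4.23 m: A R^(2/3) = 29.64 — too small.
At y = 5.26 m: A R^(2/3) = 38.8 — ≈ 38.78.

y_n = 5.26 m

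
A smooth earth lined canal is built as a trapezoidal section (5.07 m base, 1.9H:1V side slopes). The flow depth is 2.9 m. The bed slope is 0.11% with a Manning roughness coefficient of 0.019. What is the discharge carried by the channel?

With bottom width b = 5.07 m and side slope z = 1.9: A = (b + zy)y = (5.07 + 1.9×2.9)×2.9 = 30.68 m²; P = b + 2y√(1+z²) = 5.07 + 2×2.9×2.147 = 17.52 m.
Hydraulic radius R = A/P = 30.68/17.52 = 1.751 m.
Manning's equation: Q = (1/n) A R^(2/3) S^(1/2) = (1/0.019) × 30.68 × 1.751^(2/3) × 0.0011^(1/2) = 77.8 m³/s.

Q = 77.8 m³/s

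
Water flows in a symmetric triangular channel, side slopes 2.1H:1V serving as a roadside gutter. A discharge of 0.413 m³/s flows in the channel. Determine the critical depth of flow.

y_c = 0.38 m

At critical depth, Q² T / (g A³) = 1, i.e. A³/T = Q²/g = 0.413²/9.81 = 0.01739.
Try y = 0.304 m: A³/T = 0.005725 — short.
Try y = 0.454 m: A³/T = 0.04253 — over.
Try y = 0.38 m: A³/T = 0.01747 — matches.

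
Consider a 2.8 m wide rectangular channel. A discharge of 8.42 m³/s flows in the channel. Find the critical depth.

For a rectangular channel, critical depth y_c = (q²/g)^(1/3) where q = Q/b = 8.42/2.8 = 3.007 m²/s.
So y_c = (3.007²/9.81)^(1/3) = 0.973 m.

y_c = 0.973 m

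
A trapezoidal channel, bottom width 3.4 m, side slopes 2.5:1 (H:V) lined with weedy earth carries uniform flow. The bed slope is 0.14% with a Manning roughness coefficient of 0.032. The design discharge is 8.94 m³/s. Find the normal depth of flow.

y_n = 1.3 m

Manning's equation rearranged: A R^(2/3) = nQ / (1·√S) = 0.032 × 8.94 / (√0.0014) = 7.646.
Try y = 1.51 m: A R^(2/3) = 10.39 — high.
Try y = 0.965 m: A R^(2/3) = 4.22 — low.
Try y = 1.3 m: A R^(2/3) = 7.642 — close enough.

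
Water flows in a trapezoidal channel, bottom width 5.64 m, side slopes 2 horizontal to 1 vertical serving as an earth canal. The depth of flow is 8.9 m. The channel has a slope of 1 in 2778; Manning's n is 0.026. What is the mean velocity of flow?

With bottom width b = 5.64 m and side slope z = 2: A = (b + zy)y = (5.64 + 2×8.9)×8.9 = 208.6 m²; P = b + 2y√(1+z²) = 5.64 + 2×8.9×2.236 = 45.44 m.
Hydraulic radius R = A/P = 208.6/45.44 = 4.591 m.
From Manning's equation, V = (1/n) R^(2/3) S^(1/2) = (1/0.026) × 4.591^(2/3) × 0.00036^(1/2) = 2.02 m/s.

V = 2.02 m/s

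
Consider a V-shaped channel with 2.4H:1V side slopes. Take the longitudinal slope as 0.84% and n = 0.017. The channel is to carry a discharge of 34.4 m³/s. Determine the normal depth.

Manning's equation rearranged: A R^(2/3) = nQ / (1·√S) = 0.017 × 34.4 / (√0.0084) = 6.381.
At y = 1.56 m: A R^(2/3) = 4.692 — short.
At y = 2.18 m: A R^(2/3) = 11.45 — over.
At y = 1.75 m: A R^(2/3) = 6.375 — close enough.

y_n = 1.75 m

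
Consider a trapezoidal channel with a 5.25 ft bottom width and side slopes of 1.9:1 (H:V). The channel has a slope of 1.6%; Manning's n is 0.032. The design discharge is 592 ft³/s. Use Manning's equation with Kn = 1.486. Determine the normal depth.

Manning's equation rearranged: A R^(2/3) = nQ / (1.486·√S) = 0.032 × 592 / (1.486 × √0.016) = 100.8.
Trying y = 5.32 ft: A R^(2/3) = 166.5 — too large.
Trying y = 4.23 ft: A R^(2/3) = 100.8 — close enough.

y_n = 4.23 ft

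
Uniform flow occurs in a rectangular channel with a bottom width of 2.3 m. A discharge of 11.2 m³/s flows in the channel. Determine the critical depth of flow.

For a rectangular channel, critical depth y_c = (q²/g)^(1/3) where q = Q/b = 11.2/2.3 = 4.87 m²/s.
So y_c = (4.87²/9.81)^(1/3) = 1.34 m.

y_c = 1.34 m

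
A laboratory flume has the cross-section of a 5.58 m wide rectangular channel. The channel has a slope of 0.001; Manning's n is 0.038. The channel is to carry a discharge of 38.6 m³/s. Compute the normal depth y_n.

y_n = 5.51 m

Manning's equation rearranged: A R^(2/3) = nQ / (1·√S) = 0.038 × 38.6 / (√0.001) = 46.38.
Trying y = 4.26 m: A R^(2/3) = 33.67 — short.
Trying y = 6.37 m: A R^(2/3) = 55.29 — over.
Trying y = 5.51 m: A R^(2/3) = 46.37 — matches.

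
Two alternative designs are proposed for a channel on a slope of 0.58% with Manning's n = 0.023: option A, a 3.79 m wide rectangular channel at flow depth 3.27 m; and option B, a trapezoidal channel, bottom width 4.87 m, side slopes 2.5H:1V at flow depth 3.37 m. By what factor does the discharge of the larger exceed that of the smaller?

4.99

Channel A: Flow area A = b·y = 3.79 × 3.27 = 12.39 m². Wetted perimeter P = b + 2y = 3.79 + 2×3.27 = 10.33 m. Hydraulic radius R = A/P = 12.39/10.33 = 1.2 m. Q_A = (1/0.023)·12.39·1.2^(2/3)·√0.0058 = 46.33 m³/s.
Channel B: With bottom width b = 4.87 m and side slope z = 2.5: A = (b + zy)y = (4.87 + 2.5×3.37)×3.37 = 44.8 m²; P = b + 2y√(1+z²) = 4.87 + 2×3.37×2.693 = 23.02 m. Hydraulic radius R = A/P = 44.8/23.02 = 1.946 m. Q_B = (1/0.023)·44.8·1.946^(2/3)·√0.0058 = 231.3 m³/s.
The larger discharge is 231.3 m³/s and the smaller is 46.33 m³/s; the ratio is 4.99.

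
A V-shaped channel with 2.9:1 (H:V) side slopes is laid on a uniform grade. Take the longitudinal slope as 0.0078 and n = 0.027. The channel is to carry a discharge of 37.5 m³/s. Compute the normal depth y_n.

y_n = 2.02 m

Manning's equation rearranged: A R^(2/3) = nQ / (1·√S) = 0.027 × 37.5 / (√0.0078) = 11.46.
Trying y = 1.76 m: A R^(2/3) = 7.946 — short.
Trying y = 2.41 m: A R^(2/3) = 18.37 — over.
Trying y = 2.02 m: A R^(2/3) = 11.47 — close enough.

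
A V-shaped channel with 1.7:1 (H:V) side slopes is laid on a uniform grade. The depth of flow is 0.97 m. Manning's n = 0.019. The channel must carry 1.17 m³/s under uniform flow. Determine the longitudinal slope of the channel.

For a triangular section with side slope z = 1.7: A = zy² = 1.7×0.97² = 1.6 m²; P = 2y√(1+z²) = 2×0.97×1.972 = 3.826 m.
Hydraulic radius R = A/P = 1.6/3.826 = 0.418 m.
From Manning's equation, S = [nQ / (1 A R^(2/3))]² = [0.019 × 1.17 / (1 × 1.6 × 0.418^(2/3))]² = 0.000618.

S = 0.000618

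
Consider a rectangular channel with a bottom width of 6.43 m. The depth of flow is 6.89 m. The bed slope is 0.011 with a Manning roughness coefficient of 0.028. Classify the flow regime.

subcritical

Flow area A = b·y = 6.43 × 6.89 = 44.3 m². Wetted perimeter P = b + 2y = 6.43 + 2×6.89 = 20.21 m.
Hydraulic radius R = A/P = 44.3/20.21 = 2.192 m.
V = (1/n) R^(2/3) √S = (1/0.028) × 2.192^(2/3) × √0.011 = 6.321 m/s. Hydraulic depth D_h = A/T = 44.3/6.43 = 6.89 m.
Froude number Fr = V/√(g·D_h) = 6.321/√(9.81×6.89) = 0.769, which is less than 1, so the flow is subcritical.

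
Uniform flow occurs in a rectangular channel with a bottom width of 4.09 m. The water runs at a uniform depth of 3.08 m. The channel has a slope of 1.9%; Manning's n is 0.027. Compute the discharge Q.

Q = 73.8 m³/s

Flow area A = b·y = 4.09 × 3.08 = 12.6 m². Wetted perimeter P = b + 2y = 4.09 + 2×3.08 = 10.25 m.
Hydraulic radius R = A/P = 12.6/10.25 = 1.229 m.
Manning's equation: Q = (1/n) A R^(2/3) S^(1/2) = (1/0.027) × 12.6 × 1.229^(2/3) × 0.019^(1/2) = 73.8 m³/s.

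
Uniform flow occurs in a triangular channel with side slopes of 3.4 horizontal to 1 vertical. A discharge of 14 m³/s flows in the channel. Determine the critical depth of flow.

At critical depth, Q² T / (g A³) = 1, i.e. A³/T = Q²/g = 14²/9.81 = 19.98.
Try y = 1.51 m: A³/T = 45.37 — over.
Try y = 0.908 m: A³/T = 3.567 — short.
Try y = 1.28 m: A³/T = 19.86 — matches.

y_c = 1.28 m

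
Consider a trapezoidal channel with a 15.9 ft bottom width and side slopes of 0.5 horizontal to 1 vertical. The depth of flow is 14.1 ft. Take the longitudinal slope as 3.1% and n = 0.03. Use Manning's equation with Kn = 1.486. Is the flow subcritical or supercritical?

supercritical

With bottom width b = 15.9 ft and side slope z = 0.5: A = (b + zy)y = (15.9 + 0.5×14.1)×14.1 = 323.6 ft²; P = b + 2y√(1+z²) = 15.9 + 2×14.1×1.118 = 47.43 ft.
Hydraulic radius R = A/P = 323.6/47.43 = 6.823 ft.
V = (1.486/n) R^(2/3) √S = (1.486/0.03) × 6.823^(2/3) × √0.031 = 31.37 ft/s. Hydraulic depth D_h = A/T = 323.6/30 = 10.79 ft.
Froude number Fr = V/√(g·D_h) = 31.37/√(32.2×10.79) = 1.68, which is greater than 1, so the flow is supercritical.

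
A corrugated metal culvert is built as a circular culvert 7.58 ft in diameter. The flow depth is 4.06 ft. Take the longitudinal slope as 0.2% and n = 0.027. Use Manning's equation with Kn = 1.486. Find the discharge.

Q = 95.4 ft³/s

For a circular section of diameter D = 7.58 ft at depth y = 4.06 ft, the central angle is θ = 2 arccos(1 − 2y/D) = 3.284 rad. Then A = (D²/8)(θ − sin θ) = 24.61 ft² and P = Dθ/2 = 12.45 ft.
Hydraulic radius R = A/P = 24.61/12.45 = 1.977 ft.
Manning's equation: Q = (1.486/n) A R^(2/3) S^(1/2) = (1.486/0.027) × 24.61 × 1.977^(2/3) × 0.002^(1/2) = 95.4 ft³/s.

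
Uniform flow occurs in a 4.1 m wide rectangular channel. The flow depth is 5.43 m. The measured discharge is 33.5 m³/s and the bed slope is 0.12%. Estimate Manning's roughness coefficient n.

n = 0.03

Flow area A = b·y = 4.1 × 5.43 = 22.26 m². Wetted perimeter P = b + 2y = 4.1 + 2×5.43 = 14.96 m.
Hydraulic radius R = A/P = 22.26/14.96 = 1.488 m.
Rearranging Manning's equation: n = (1/Q) A R^(2/3) S^(1/2) = (1/33.5) × 22.26 × 1.488^(2/3) × √0.0012 = 0.03.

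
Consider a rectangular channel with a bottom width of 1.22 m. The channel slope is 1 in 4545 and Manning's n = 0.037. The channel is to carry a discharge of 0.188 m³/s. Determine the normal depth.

y_n = 0.784 m

Manning's equation rearranged: A R^(2/3) = nQ / (1·√S) = 0.037 × 0.188 / (√0.00022) = 0.4689.
Try y = 0.913 m: A R^(2/3) = 0.5696 — high.
Try y = 0.784 m: A R^(2/3) = 0.4687 — close enough.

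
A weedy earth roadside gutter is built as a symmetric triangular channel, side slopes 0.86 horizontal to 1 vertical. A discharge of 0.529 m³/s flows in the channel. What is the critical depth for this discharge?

y_c = 0.599 m

At critical depth, Q² T / (g A³) = 1, i.e. A³/T = Q²/g = 0.529²/9.81 = 0.02853.
At y = 0.729 m: A³/T = 0.07614 — high.
At y = 0.527 m: A³/T = 0.01503 — low.
At y = 0.599 m: A³/T = 0.02852 — ≈ 0.02853.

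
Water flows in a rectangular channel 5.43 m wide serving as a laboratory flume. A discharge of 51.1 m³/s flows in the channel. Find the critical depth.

y_c = 2.08 m

For a rectangular channel, critical depth y_c = (q²/g)^(1/3) where q = Q/b = 51.1/5.43 = 9.411 m²/s.
So y_c = (9.411²/9.81)^(1/3) = 2.08 m.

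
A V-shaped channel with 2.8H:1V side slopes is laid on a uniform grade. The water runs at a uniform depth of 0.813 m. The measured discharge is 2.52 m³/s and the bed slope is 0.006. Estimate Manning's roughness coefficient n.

For a triangular section with side slope z = 2.8: A = zy² = 2.8×0.813² = 1.851 m²; P = 2y√(1+z²) = 2×0.813×2.973 = 4.834 m.
Hydraulic radius R = A/P = 1.851/4.834 = 0.3828 m.
Rearranging Manning's equation: n = (1/Q) A R^(2/3) S^(1/2) = (1/2.52) × 1.851 × 0.3828^(2/3) × √0.006 = 0.03.

n = 0.03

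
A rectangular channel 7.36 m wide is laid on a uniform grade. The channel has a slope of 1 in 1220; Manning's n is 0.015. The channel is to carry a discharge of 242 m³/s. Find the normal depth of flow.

y_n = 9.07 m

Manning's equation rearranged: A R^(2/3) = nQ / (1·√S) = 0.015 × 242 / (√0.0008197) = 126.8.
Trying y = 7.29 m: A R^(2/3) = 97.39 — too small.
Trying y = 10.1 m: A R^(2/3) = 144 — too large.
Trying y = 9.07 m: A R^(2/3) = 126.8 — ≈ 126.8.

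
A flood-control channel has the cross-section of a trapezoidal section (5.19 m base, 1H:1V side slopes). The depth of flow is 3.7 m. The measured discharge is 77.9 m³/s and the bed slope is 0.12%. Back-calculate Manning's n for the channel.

With bottom width b = 5.19 m and side slope z = 1: A = (b + zy)y = (5.19 + 1×3.7)×3.7 = 32.89 m²; P = b + 2y√(1+z²) = 5.19 + 2×3.7×1.414 = 15.66 m.
Hydraulic radius R = A/P = 32.89/15.66 = 2.101 m.
Rearranging Manning's equation: n = (1/Q) A R^(2/3) S^(1/2) = (1/77.9) × 32.89 × 2.101^(2/3) × √0.0012 = 0.024.

n = 0.024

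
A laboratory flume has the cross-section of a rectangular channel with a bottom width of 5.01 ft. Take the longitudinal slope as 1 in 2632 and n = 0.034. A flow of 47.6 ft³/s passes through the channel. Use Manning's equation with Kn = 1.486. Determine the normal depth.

Manning's equation rearranged: A R^(2/3) = nQ / (1.486·√S) = 0.034 × 47.6 / (1.486 × √0.0003799) = 55.87.
Trying y = 8.06 ft: A R^(2/3) = 62.19 — high.
Trying y = 7.35 ft: A R^(2/3) = 55.86 — close enough.

y_n = 7.35 ft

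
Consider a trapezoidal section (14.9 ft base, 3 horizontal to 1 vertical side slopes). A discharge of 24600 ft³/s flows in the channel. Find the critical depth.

y_c = 18.8 ft

At critical depth, Q² T / (g A³) = 1, i.e. A³/T = Q²/g = 24600²/32.2 = 18790000.
At y = 13.5 ft: A³/T = 4362000 — low.
At y = 22.1 ft: A³/T = 39180000 — high.
At y = 18.8 ft: A³/T = 18860000 — matches.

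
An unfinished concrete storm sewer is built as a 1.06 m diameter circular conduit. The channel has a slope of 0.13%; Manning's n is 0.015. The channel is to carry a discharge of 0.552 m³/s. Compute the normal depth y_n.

Manning's equation rearranged: A R^(2/3) = nQ / (1·√S) = 0.015 × 0.552 / (√0.0013) = 0.2296.
At y = 0.707 m: A R^(2/3) = 0.2856 — over.
At y = 0.427 m: A R^(2/3) = 0.1243 — short.
At y = 0.611 m: A R^(2/3) = 0.2298 — matches.

y_n = 0.611 m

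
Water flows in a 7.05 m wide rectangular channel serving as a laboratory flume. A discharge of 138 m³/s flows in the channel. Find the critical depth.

y_c = 3.39 m

For a rectangular channel, critical depth y_c = (q²/g)^(1/3) where q = Q/b = 138/7.05 = 19.57 m²/s.
So y_c = (19.57²/9.81)^(1/3) = 3.39 m.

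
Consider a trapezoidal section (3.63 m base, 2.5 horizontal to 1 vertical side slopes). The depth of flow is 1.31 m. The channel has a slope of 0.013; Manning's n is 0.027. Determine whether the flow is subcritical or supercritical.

supercritical

With bottom width b = 3.63 m and side slope z = 2.5: A = (b + zy)y = (3.63 + 2.5×1.31)×1.31 = 9.046 m²; P = b + 2y√(1+z²) = 3.63 + 2×1.31×2.693 = 10.68 m.
Hydraulic radius R = A/P = 9.046/10.68 = 0.8466 m.
V = (1/n) R^(2/3) √S = (1/0.027) × 0.8466^(2/3) × √0.013 = 3.779 m/s. Hydraulic depth D_h = A/T = 9.046/10.18 = 0.8886 m.
Froude number Fr = V/√(g·D_h) = 3.779/√(9.81×0.8886) = 1.28, which is greater than 1, so the flow is supercritical.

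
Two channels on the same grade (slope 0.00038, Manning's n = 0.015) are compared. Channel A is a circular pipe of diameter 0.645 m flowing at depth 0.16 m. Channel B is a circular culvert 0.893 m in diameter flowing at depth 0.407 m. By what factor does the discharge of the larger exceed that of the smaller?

7.52

Channel A: For a circular section of diameter D = 0.645 m at depth y = 0.16 m, the central angle is θ = 2 arccos(1 − 2y/D) = 2.085 rad. Then A = (D²/8)(θ − sin θ) = 0.06318 m² and P = Dθ/2 = 0.6726 m. Hydraulic radius R = A/P = 0.06318/0.6726 = 0.09394 m. Q_A = (1/0.015)·0.06318·0.09394^(2/3)·√0.00038 = 0.01697 m³/s.
Channel B: For a circular section of diameter D = 0.893 m at depth y = 0.407 m, the central angle is θ = 2 arccos(1 − 2y/D) = 2.964 rad. Then A = (D²/8)(θ − sin θ) = 0.2779 m² and P = Dθ/2 = 1.324 m. Hydraulic radius R = A/P = 0.2779/1.324 = 0.21 m. Q_B = (1/0.015)·0.2779·0.21^(2/3)·√0.00038 = 0.1276 m³/s.
The larger discharge is 0.1276 m³/s and the smaller is 0.01697 m³/s; the ratio is 7.52.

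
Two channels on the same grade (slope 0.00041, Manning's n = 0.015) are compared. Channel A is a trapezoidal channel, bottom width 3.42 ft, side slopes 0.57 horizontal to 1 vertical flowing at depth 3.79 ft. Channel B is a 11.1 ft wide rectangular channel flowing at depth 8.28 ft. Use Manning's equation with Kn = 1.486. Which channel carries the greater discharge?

channel B

Channel A: With bottom width b = 3.42 ft and side slope z = 0.57: A = (b + zy)y = (3.42 + 0.57×3.79)×3.79 = 21.15 ft²; P = b + 2y√(1+z²) = 3.42 + 2×3.79×1.151 = 12.14 ft. Hydraulic radius R = A/P = 21.15/12.14 = 1.741 ft. Q_A = (1.486/0.015)·21.15·1.741^(2/3)·√0.00041 = 61.41 ft³/s.
Channel B: Flow area A = b·y = 11.1 × 8.28 = 91.91 ft². Wetted perimeter P = b + 2y = 11.1 + 2×8.28 = 27.66 ft. Hydraulic radius R = A/P = 91.91/27.66 = 3.323 ft. Q_B = (1.486/0.015)·91.91·3.323^(2/3)·√0.00041 = 410.5 ft³/s.
Q_A = 61.41 ft³/s vs Q_B = 410.5 ft³/s, so channel B carries more.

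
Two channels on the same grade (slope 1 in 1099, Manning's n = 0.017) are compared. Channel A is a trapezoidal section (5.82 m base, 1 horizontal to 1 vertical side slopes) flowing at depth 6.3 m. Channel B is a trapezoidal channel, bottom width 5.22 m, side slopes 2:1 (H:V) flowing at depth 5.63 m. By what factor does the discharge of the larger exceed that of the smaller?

1.17

Channel A: With bottom width b = 5.82 m and side slope z = 1: A = (b + zy)y = (5.82 + 1×6.3)×6.3 = 76.36 m²; P = b + 2y√(1+z²) = 5.82 + 2×6.3×1.414 = 23.64 m. Hydraulic radius R = A/P = 76.36/23.64 = 3.23 m. Q_A = (1/0.017)·76.36·3.23^(2/3)·√0.0009099 = 296.1 m³/s.
Channel B: With bottom width b = 5.22 m and side slope z = 2: A = (b + zy)y = (5.22 + 2×5.63)×5.63 = 92.78 m²; P = b + 2y√(1+z²) = 5.22 + 2×5.63×2.236 = 30.4 m. Hydraulic radius R = A/P = 92.78/30.4 = 3.052 m. Q_B = (1/0.017)·92.78·3.052^(2/3)·√0.0009099 = 346.4 m³/s.
The larger discharge is 346.4 m³/s and the smaller is 296.1 m³/s; the ratio is 1.17.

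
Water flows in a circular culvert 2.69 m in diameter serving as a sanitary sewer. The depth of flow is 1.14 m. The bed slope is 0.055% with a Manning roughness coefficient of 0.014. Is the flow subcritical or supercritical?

For a circular section of diameter D = 2.69 m at depth y = 1.14 m, the central angle is θ = 2 arccos(1 − 2y/D) = 2.836 rad. Then A = (D²/8)(θ − sin θ) = 2.292 m² and P = Dθ/2 = 3.814 m.
Hydraulic radius R = A/P = 2.292/3.814 = 0.601 m.
V = (1/n) R^(2/3) √S = (1/0.014) × 0.601^(2/3) × √0.00055 = 1.193 m/s. Hydraulic depth D_h = A/T = 2.292/2.659 = 0.8622 m.
Froude number Fr = V/√(g·D_h) = 1.193/√(9.81×0.8622) = 0.41, which is less than 1, so the flow is subcritical.

subcritical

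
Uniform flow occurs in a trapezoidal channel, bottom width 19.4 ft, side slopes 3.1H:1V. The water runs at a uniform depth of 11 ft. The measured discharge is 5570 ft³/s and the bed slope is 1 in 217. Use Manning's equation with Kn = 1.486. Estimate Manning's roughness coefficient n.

With bottom width b = 19.4 ft and side slope z = 3.1: A = (b + zy)y = (19.4 + 3.1×11)×11 = 588.5 ft²; P = b + 2y√(1+z²) = 19.4 + 2×11×3.257 = 91.06 ft.
Hydraulic radius R = A/P = 588.5/91.06 = 6.463 ft.
Rearranging Manning's equation: n = (1.486/Q) A R^(2/3) S^(1/2) = (1.486/5570) × 588.5 × 6.463^(2/3) × √0.004608 = 0.037.

n = 0.037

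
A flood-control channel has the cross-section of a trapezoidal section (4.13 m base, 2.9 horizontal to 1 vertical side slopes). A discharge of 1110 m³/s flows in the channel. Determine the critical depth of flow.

At critical depth, Q² T / (g A³) = 1, i.e. A³/T = Q²/g = 1110²/9.81 = 125600.
At y = 8.75 m: A³/T = 313500 — high.
At y = 7.18 m: A³/T = 125600 — ≈ 125600.

y_c = 7.18 m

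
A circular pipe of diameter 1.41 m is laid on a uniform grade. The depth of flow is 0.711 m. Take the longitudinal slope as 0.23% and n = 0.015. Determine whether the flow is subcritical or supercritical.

subcritical

For a circular section of diameter D = 1.41 m at depth y = 0.711 m, the central angle is θ = 2 arccos(1 − 2y/D) = 3.159 rad. Then A = (D²/8)(θ − sin θ) = 0.7892 m² and P = Dθ/2 = 2.227 m.
Hydraulic radius R = A/P = 0.7892/2.227 = 0.3544 m.
V = (1/n) R^(2/3) √S = (1/0.015) × 0.3544^(2/3) × √0.0023 = 1.601 m/s. Hydraulic depth D_h = A/T = 0.7892/1.41 = 0.5597 m.
Froude number Fr = V/√(g·D_h) = 1.601/√(9.81×0.5597) = 0.683, which is less than 1, so the flow is subcritical.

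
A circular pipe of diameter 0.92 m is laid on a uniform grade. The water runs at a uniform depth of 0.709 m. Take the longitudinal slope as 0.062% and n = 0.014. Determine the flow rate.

For a circular section of diameter D = 0.92 m at depth y = 0.709 m, the central angle is θ = 2 arccos(1 − 2y/D) = 4.286 rad. Then A = (D²/8)(θ − sin θ) = 0.5497 m² and P = Dθ/2 = 1.971 m.
Hydraulic radius R = A/P = 0.5497/1.971 = 0.2789 m.
Manning's equation: Q = (1/n) A R^(2/3) S^(1/2) = (1/0.014) × 0.5497 × 0.2789^(2/3) × 0.00062^(1/2) = 0.417 m³/s.

Q = 0.417 m³/s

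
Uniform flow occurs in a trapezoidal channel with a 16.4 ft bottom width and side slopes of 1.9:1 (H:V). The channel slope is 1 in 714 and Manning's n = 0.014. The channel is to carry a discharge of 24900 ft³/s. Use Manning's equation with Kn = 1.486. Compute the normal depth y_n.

y_n = 21.6 ft

Manning's equation rearranged: A R^(2/3) = nQ / (1.486·√S) = 0.014 × 24900 / (1.486 × √0.001401) = 6268.
Trying y = 19.4 ft: A R^(2/3) = 4911 — short.
Trying y = 26.8 ft: A R^(2/3) = 10340 — over.
Trying y = 21.6 ft: A R^(2/3) = 6272 — matches.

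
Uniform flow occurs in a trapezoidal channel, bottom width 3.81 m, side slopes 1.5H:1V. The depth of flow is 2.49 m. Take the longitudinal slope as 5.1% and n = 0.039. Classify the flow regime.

With bottom width b = 3.81 m and side slope z = 1.5: A = (b + zy)y = (3.81 + 1.5×2.49)×2.49 = 18.79 m²; P = b + 2y√(1+z²) = 3.81 + 2×2.49×1.803 = 12.79 m.
Hydraulic radius R = A/P = 18.79/12.79 = 1.469 m.
V = (1/n) R^(2/3) √S = (1/0.039) × 1.469^(2/3) × √0.051 = 7.483 m/s. Hydraulic depth D_h = A/T = 18.79/11.28 = 1.666 m.
Froude number Fr = V/√(g·D_h) = 7.483/√(9.81×1.666) = 1.85, which is greater than 1, so the flow is supercritical.

supercritical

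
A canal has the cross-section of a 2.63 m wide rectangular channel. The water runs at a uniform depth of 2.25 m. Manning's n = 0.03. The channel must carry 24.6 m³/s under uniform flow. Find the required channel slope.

S = 0.0199

Flow area A = b·y = 2.63 × 2.25 = 5.917 m². Wetted perimeter P = b + 2y = 2.63 + 2×2.25 = 7.13 m.
Hydraulic radius R = A/P = 5.917/7.13 = 0.8299 m.
From Manning's equation, S = [nQ / (1 A R^(2/3))]² = [0.03 × 24.6 / (1 × 5.917 × 0.8299^(2/3))]² = 0.0199.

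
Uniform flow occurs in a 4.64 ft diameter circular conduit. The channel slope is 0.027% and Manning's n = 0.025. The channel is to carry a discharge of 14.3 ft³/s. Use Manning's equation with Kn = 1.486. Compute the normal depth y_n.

y_n = 3.09 ft

Manning's equation rearranged: A R^(2/3) = nQ / (1.486·√S) = 0.025 × 14.3 / (1.486 × √0.00027) = 14.64.
At y = 2.53 ft: A R^(2/3) = 10.78 — low.
At y = 3.93 ft: A R^(2/3) = 19.18 — high.
At y = 3.09 ft: A R^(2/3) = 14.61 — ≈ 14.64.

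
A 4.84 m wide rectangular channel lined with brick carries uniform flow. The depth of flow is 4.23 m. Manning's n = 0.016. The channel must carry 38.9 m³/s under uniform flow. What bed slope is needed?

Flow area A = b·y = 4.84 × 4.23 = 20.47 m². Wetted perimeter P = b + 2y = 4.84 + 2×4.23 = 13.3 m.
Hydraulic radius R = A/P = 20.47/13.3 = 1.539 m.
From Manning's equation, S = [nQ / (1 A R^(2/3))]² = [0.016 × 38.9 / (1 × 20.47 × 1.539^(2/3))]² = 0.00052.

S = 0.00052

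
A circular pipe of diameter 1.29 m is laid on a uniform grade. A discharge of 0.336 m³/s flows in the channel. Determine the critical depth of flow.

At critical depth, Q² T / (g A³) = 1, i.e. A³/T = Q²/g = 0.336²/9.81 = 0.01151.
Trying y = 0.267 m: A³/T = 0.007141 — short.
Trying y = 0.383 m: A³/T = 0.02914 — over.
Trying y = 0.302 m: A³/T = 0.01156 — matches.

y_c = 0.302 m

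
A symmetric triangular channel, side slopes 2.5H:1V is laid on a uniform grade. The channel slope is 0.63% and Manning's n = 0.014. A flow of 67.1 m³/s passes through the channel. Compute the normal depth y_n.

y_n = 2.17 m

Manning's equation rearranged: A R^(2/3) = nQ / (1·√S) = 0.014 × 67.1 / (√0.0063) = 11.84.
At y = 1.6 m: A R^(2/3) = 5.249 — too small.
At y = 2.17 m: A R^(2/3) = 11.83 — ≈ 11.84.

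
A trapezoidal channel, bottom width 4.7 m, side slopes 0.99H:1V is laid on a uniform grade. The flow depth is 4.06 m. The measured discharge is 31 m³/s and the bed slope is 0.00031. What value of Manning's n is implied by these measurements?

n = 0.034

With bottom width b = 4.7 m and side slope z = 0.99: A = (b + zy)y = (4.7 + 0.99×4.06)×4.06 = 35.4 m²; P = b + 2y√(1+z²) = 4.7 + 2×4.06×1.407 = 16.13 m.
Hydraulic radius R = A/P = 35.4/16.13 = 2.195 m.
Rearranging Manning's equation: n = (1/Q) A R^(2/3) S^(1/2) = (1/31) × 35.4 × 2.195^(2/3) × √0.00031 = 0.034.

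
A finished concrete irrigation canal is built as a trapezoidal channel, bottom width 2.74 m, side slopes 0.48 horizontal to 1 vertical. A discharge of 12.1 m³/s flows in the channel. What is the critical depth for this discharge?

At critical depth, Q² T / (g A³) = 1, i.e. A³/T = Q²/g = 12.1²/9.81 = 14.92.
Trying y = 1.42 m: A³/T = 27.95 — high.
Trying y = 0.802 m: A³/T = 4.485 — low.
Trying y = 1.17 m: A³/T = 14.92 — matches.

y_c = 1.17 m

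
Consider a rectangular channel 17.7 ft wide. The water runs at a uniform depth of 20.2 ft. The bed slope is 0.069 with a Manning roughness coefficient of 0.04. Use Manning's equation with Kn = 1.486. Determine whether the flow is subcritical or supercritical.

supercritical

Flow area A = b·y = 17.7 × 20.2 = 357.5 ft². Wetted perimeter P = b + 2y = 17.7 + 2×20.2 = 58.1 ft.
Hydraulic radius R = A/P = 357.5/58.1 = 6.154 ft.
V = (1.486/n) R^(2/3) √S = (1.486/0.04) × 6.154^(2/3) × √0.069 = 32.77 ft/s. Hydraulic depth D_h = A/T = 357.5/17.7 = 20.2 ft.
Froude number Fr = V/√(g·D_h) = 32.77/√(32.2×20.2) = 1.28, which is greater than 1, so the flow is supercritical.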